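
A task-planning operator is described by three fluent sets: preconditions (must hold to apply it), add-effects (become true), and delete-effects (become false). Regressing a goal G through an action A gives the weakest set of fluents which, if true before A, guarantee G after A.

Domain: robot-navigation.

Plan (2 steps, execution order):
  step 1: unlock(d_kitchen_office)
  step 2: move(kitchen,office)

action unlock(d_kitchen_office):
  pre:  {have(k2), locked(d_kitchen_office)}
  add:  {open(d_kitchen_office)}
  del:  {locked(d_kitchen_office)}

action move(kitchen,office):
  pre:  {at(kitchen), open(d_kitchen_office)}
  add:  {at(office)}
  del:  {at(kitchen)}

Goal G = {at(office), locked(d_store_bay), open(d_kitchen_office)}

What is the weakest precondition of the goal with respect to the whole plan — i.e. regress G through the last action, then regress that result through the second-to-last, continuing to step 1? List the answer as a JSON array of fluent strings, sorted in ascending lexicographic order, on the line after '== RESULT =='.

Regress step by step:
  through step 2 (move(kitchen,office)): drop {at(office)}, keep {locked(d_store_bay), open(d_kitchen_office)}, require {at(kitchen), open(d_kitchen_office)}
    → {at(kitchen), locked(d_store_bay), open(d_kitchen_office)}
  through step 1 (unlock(d_kitchen_office)): drop {open(d_kitchen_office)}, keep {at(kitchen), locked(d_store_bay)}, require {have(k2), locked(d_kitchen_office)}
    → {at(kitchen), have(k2), locked(d_kitchen_office), locked(d_store_bay)}

== RESULT ==
["at(kitchen)", "have(k2)", "locked(d_kitchen_office)", "locked(d_store_bay)"]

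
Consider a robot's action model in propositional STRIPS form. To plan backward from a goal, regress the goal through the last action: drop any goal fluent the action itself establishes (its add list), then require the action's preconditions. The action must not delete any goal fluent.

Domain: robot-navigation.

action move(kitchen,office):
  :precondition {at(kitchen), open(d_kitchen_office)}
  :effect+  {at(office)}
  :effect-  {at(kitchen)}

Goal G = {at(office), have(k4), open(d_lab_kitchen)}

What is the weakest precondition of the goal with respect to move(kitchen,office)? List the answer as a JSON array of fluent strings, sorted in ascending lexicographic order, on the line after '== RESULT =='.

Compute (G \ add) ∪ pre:
  G ∩ del = {}  (empty — regression defined)
  G \ add = {at(office), have(k4), open(d_lab_kitchen)} \ {at(office)} = {have(k4), open(d_lab_kitchen)}
  ∪ pre   = {have(k4), open(d_lab_kitchen)} ∪ {at(kitchen), open(d_kitchen_office)}
          = {at(kitchen), have(k4), open(d_kitchen_office), open(d_lab_kitchen)}

== RESULT ==
["at(kitchen)", "have(k4)", "open(d_kitchen_office)", "open(d_lab_kitchen)"]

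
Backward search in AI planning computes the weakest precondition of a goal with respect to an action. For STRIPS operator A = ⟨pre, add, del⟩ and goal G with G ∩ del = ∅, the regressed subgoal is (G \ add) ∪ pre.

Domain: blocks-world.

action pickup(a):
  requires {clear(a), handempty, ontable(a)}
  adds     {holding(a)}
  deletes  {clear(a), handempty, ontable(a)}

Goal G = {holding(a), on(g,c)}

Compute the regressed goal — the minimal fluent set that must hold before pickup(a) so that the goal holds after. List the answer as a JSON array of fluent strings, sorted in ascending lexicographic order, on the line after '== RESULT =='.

Regress:
  G ∩ del = {}  (empty — regression defined)
  G \ add = {holding(a), on(g,c)} \ {holding(a)} = {on(g,c)}
  ∪ pre   = {on(g,c)} ∪ {clear(a), handempty, ontable(a)}
          = {clear(a), handempty, on(g,c), ontable(a)}

== RESULT ==
["clear(a)", "handempty", "on(g,c)", "ontable(a)"]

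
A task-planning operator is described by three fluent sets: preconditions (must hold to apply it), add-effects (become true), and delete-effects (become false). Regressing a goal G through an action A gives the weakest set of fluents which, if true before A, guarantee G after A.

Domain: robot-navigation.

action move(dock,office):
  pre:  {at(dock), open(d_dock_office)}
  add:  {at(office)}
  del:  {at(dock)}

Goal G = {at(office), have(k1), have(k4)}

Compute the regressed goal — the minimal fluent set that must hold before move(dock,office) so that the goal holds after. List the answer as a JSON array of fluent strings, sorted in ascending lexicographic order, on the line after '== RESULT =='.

Regress:
  G ∩ del = {}  (empty — regression defined)
  G \ add = {at(office), have(k1), have(k4)} \ {at(office)} = {have(k1), have(k4)}
  ∪ pre   = {have(k1), have(k4)} ∪ {at(dock), open(d_dock_office)}
          = {at(dock), have(k1), have(k4), open(d_dock_office)}

== RESULT ==
["at(dock)", "have(k1)", "have(k4)", "open(d_dock_office)"]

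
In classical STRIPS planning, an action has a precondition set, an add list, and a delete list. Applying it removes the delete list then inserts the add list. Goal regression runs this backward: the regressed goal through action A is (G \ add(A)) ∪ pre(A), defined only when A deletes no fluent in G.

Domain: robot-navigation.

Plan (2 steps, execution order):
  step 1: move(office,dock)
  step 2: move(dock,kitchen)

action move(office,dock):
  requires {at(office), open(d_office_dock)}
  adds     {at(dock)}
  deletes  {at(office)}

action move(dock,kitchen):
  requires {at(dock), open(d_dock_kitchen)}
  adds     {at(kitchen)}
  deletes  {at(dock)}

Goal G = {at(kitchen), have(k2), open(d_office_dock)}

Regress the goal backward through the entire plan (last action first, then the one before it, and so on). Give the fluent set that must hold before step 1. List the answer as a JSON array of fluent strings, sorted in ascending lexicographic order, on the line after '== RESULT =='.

Regress step by step:
  through step 2 (move(dock,kitchen)): drop {at(kitchen)}, keep {have(k2), open(d_office_dock)}, require {at(dock), open(d_dock_kitchen)}
    → {at(dock), have(k2), open(d_dock_kitchen), open(d_office_dock)}
  through step 1 (move(office,dock)): drop {at(dock)}, keep {have(k2), open(d_dock_kitchen), open(d_office_dock)}, require {at(office), open(d_office_dock)}
    → {at(office), have(k2), open(d_dock_kitchen), open(d_office_dock)}

== RESULT ==
["at(office)", "have(k2)", "open(d_dock_kitchen)", "open(d_office_dock)"]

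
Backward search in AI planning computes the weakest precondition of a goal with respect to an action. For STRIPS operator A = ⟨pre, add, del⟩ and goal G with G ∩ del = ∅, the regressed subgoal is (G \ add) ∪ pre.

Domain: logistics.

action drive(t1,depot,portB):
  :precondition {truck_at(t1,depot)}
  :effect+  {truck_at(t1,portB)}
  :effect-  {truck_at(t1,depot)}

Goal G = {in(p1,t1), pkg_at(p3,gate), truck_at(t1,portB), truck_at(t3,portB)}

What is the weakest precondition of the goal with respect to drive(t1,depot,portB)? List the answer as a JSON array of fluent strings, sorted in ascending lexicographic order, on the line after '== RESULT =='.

Regress:
  G ∩ del = {}  (empty — regression defined)
  G \ add = {in(p1,t1), pkg_at(p3,gate), truck_at(t1,portB), truck_at(t3,portB)} \ {truck_at(t1,portB)} = {in(p1,t1), pkg_at(p3,gate), truck_at(t3,portB)}
  ∪ pre   = {in(p1,t1), pkg_at(p3,gate), truck_at(t3,portB)} ∪ {truck_at(t1,depot)}
          = {in(p1,t1), pkg_at(p3,gate), truck_at(t1,depot), truck_at(t3,portB)}

== RESULT ==
["in(p1,t1)", "pkg_at(p3,gate)", "truck_at(t1,depot)", "truck_at(t3,portB)"]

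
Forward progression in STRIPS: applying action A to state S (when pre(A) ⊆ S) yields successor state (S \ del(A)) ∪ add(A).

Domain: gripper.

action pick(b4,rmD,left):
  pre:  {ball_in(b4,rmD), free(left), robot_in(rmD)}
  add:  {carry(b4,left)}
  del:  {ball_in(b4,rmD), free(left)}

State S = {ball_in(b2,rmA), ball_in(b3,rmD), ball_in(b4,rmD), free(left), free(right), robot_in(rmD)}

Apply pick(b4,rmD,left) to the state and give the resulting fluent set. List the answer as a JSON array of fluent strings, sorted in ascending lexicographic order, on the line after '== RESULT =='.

Compute (S \ del) ∪ add:
  pre ⊆ S: {ball_in(b4,rmD), free(left), robot_in(rmD)} ⊆ S  — applicable
  S \ del = {ball_in(b2,rmA), ball_in(b3,rmD), free(right), robot_in(rmD)}
  ∪ add   = {ball_in(b2,rmA), ball_in(b3,rmD), carry(b4,left), free(right), robot_in(rmD)}

== RESULT ==
["ball_in(b2,rmA)", "ball_in(b3,rmD)", "carry(b4,left)", "free(right)", "robot_in(rmD)"]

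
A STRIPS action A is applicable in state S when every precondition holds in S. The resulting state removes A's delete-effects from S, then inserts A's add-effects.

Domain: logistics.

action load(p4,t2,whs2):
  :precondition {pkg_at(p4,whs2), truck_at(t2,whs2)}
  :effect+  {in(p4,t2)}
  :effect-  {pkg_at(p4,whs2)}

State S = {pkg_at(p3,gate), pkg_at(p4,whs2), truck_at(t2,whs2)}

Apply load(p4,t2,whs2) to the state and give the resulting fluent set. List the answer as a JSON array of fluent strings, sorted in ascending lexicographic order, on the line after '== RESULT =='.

Compute (S \ del) ∪ add:
  pre ⊆ S: {pkg_at(p4,whs2), truck_at(t2,whs2)} ⊆ S  — applicable
  S \ del = {pkg_at(p3,gate), truck_at(t2,whs2)}
  ∪ add   = {in(p4,t2), pkg_at(p3,gate), truck_at(t2,whs2)}

== RESULT ==
["in(p4,t2)", "pkg_at(p3,gate)", "truck_at(t2,whs2)"]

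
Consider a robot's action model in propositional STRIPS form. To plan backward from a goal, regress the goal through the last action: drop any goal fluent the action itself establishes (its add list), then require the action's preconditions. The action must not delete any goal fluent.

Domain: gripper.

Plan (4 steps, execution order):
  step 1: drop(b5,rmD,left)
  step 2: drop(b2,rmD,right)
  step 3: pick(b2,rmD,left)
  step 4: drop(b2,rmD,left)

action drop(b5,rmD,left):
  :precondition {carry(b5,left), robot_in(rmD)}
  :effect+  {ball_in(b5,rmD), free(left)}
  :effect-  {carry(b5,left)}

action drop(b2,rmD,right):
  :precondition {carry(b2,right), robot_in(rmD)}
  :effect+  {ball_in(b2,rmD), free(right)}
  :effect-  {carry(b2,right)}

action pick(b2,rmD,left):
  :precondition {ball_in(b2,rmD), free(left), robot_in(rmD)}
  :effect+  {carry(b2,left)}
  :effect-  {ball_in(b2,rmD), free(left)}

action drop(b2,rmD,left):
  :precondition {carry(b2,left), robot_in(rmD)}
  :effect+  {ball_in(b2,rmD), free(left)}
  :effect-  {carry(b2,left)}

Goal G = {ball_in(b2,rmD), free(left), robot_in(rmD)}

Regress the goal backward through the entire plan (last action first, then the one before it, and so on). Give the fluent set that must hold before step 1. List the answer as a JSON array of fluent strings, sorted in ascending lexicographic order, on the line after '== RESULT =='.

Regress step by step:
  through step 4 (drop(b2,rmD,left)): drop {ball_in(b2,rmD), free(left)}, keep {robot_in(rmD)}, require {carry(b2,left), robot_in(rmD)}
    → {carry(b2,left), robot_in(rmD)}
  through step 3 (pick(b2,rmD,left)): drop {carry(b2,left)}, keep {robot_in(rmD)}, require {ball_in(b2,rmD), free(left), robot_in(rmD)}
    → {ball_in(b2,rmD), free(left), robot_in(rmD)}
  through step 2 (drop(b2,rmD,right)): drop {ball_in(b2,rmD)}, keep {free(left), robot_in(rmD)}, require {carry(b2,right), robot_in(rmD)}
    → {carry(b2,right), free(left), robot_in(rmD)}
  through step 1 (drop(b5,rmD,left)): drop {free(left)}, keep {carry(b2,right), robot_in(rmD)}, require {carry(b5,left), robot_in(rmD)}
    → {carry(b2,right), carry(b5,left), robot_in(rmD)}

== RESULT ==
["carry(b2,right)", "carry(b5,left)", "robot_in(rmD)"]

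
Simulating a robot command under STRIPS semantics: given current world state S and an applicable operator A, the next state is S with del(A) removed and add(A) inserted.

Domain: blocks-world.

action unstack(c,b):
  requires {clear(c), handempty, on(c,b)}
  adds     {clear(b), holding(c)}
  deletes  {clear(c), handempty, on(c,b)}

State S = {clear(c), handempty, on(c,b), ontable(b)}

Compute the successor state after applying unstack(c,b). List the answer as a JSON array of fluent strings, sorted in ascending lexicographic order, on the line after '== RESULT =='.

Progress:
  pre ⊆ S: {clear(c), handempty, on(c,b)} ⊆ S  — applicable
  S \ del = {ontable(b)}
  ∪ add   = {clear(b), holding(c), ontable(b)}

== RESULT ==
["clear(b)", "holding(c)", "ontable(b)"]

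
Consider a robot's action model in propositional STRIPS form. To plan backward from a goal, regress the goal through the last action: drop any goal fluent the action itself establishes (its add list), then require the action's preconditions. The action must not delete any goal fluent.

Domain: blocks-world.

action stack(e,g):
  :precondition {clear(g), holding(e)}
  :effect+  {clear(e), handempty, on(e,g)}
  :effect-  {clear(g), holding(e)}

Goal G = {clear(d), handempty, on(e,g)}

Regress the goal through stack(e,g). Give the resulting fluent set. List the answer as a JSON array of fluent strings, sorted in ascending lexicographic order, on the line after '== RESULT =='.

Regress:
  G ∩ del = {}  (empty — regression defined)
  G \ add = {clear(d), handempty, on(e,g)} \ {clear(e), handempty, on(e,g)} = {clear(d)}
  ∪ pre   = {clear(d)} ∪ {clear(g), holding(e)}
          = {clear(d), clear(g), holding(e)}

== RESULT ==
["clear(d)", "clear(g)", "holding(e)"]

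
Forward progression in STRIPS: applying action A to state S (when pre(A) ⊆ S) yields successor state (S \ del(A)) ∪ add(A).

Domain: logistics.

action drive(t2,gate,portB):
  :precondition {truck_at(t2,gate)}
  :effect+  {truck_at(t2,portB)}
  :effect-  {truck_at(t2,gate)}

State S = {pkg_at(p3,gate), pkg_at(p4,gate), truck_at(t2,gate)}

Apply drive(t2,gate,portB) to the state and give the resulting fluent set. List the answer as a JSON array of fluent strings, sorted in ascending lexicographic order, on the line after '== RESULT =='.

Compute (S \ del) ∪ add:
  pre ⊆ S: {truck_at(t2,gate)} ⊆ S  — applicable
  S \ del = {pkg_at(p3,gate), pkg_at(p4,gate)}
  ∪ add   = {pkg_at(p3,gate), pkg_at(p4,gate), truck_at(t2,portB)}

== RESULT ==
["pkg_at(p3,gate)", "pkg_at(p4,gate)", "truck_at(t2,portB)"]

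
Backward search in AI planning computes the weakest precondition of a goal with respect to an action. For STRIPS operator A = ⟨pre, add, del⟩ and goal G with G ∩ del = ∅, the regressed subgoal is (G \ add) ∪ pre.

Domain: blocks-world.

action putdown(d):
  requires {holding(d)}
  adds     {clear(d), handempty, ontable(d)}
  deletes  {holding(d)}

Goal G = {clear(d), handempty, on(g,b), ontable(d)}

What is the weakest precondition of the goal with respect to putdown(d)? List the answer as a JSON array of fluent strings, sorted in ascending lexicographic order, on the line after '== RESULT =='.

Regress:
  G ∩ del = {}  (empty — regression defined)
  G \ add = {clear(d), handempty, on(g,b), ontable(d)} \ {clear(d), handempty, ontable(d)} = {on(g,b)}
  ∪ pre   = {on(g,b)} ∪ {holding(d)}
          = {holding(d), on(g,b)}

== RESULT ==
["holding(d)", "on(g,b)"]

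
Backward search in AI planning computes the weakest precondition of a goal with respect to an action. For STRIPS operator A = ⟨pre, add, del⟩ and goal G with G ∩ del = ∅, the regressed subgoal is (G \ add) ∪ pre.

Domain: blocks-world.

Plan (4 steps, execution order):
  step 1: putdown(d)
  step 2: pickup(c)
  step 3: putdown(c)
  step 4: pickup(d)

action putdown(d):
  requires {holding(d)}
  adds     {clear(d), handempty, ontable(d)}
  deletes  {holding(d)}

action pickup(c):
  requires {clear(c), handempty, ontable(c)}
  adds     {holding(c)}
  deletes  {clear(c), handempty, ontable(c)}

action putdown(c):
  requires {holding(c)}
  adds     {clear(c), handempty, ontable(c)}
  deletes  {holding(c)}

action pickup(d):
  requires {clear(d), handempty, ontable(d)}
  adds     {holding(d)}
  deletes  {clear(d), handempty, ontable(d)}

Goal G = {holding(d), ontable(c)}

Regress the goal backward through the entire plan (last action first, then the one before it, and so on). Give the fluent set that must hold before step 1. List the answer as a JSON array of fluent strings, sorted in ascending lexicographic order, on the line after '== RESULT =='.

Work backward from the goal:
  through step 4 (pickup(d)): drop {holding(d)}, keep {ontable(c)}, require {clear(d), handempty, ontable(d)}
    → {clear(d), handempty, ontable(c), ontable(d)}
  through step 3 (putdown(c)): drop {handempty, ontable(c)}, keep {clear(d), ontable(d)}, require {holding(c)}
    → {clear(d), holding(c), ontable(d)}
  through step 2 (pickup(c)): drop {holding(c)}, keep {clear(d), ontable(d)}, require {clear(c), handempty, ontable(c)}
    → {clear(c), clear(d), handempty, ontable(c), ontable(d)}
  through step 1 (putdown(d)): drop {clear(d), handempty, ontable(d)}, keep {clear(c), ontable(c)}, require {holding(d)}
    → {clear(c), holding(d), ontable(c)}

== RESULT ==
["clear(c)", "holding(d)", "ontable(c)"]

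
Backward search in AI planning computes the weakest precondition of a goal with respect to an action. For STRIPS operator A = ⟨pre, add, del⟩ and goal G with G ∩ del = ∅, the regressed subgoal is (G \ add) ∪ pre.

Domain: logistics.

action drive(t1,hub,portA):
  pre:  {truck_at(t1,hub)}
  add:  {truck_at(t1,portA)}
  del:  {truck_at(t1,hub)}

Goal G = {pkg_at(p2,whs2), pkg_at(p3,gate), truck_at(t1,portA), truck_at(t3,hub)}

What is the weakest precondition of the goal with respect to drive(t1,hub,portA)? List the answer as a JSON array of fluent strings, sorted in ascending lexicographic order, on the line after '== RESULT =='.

Regress:
  G ∩ del = {}  (empty — regression defined)
  G \ add = {pkg_at(p2,whs2), pkg_at(p3,gate), truck_at(t1,portA), truck_at(t3,hub)} \ {truck_at(t1,portA)} = {pkg_at(p2,whs2), pkg_at(p3,gate), truck_at(t3,hub)}
  ∪ pre   = {pkg_at(p2,whs2), pkg_at(p3,gate), truck_at(t3,hub)} ∪ {truck_at(t1,hub)}
          = {pkg_at(p2,whs2), pkg_at(p3,gate), truck_at(t1,hub), truck_at(t3,hub)}

== RESULT ==
["pkg_at(p2,whs2)", "pkg_at(p3,gate)", "truck_at(t1,hub)", "truck_at(t3,hub)"]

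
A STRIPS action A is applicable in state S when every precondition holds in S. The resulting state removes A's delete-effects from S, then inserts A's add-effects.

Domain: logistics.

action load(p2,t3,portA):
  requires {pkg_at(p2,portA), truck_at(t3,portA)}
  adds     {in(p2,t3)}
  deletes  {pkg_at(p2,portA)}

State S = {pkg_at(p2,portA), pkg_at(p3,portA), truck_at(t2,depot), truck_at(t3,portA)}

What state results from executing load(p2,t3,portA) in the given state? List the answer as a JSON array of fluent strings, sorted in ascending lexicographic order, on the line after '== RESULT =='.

Progress:
  pre ⊆ S: {pkg_at(p2,portA), truck_at(t3,portA)} ⊆ S  — applicable
  S \ del = {pkg_at(p3,portA), truck_at(t2,depot), truck_at(t3,portA)}
  ∪ add   = {in(p2,t3), pkg_at(p3,portA), truck_at(t2,depot), truck_at(t3,portA)}

== RESULT ==
["in(p2,t3)", "pkg_at(p3,portA)", "truck_at(t2,depot)", "truck_at(t3,portA)"]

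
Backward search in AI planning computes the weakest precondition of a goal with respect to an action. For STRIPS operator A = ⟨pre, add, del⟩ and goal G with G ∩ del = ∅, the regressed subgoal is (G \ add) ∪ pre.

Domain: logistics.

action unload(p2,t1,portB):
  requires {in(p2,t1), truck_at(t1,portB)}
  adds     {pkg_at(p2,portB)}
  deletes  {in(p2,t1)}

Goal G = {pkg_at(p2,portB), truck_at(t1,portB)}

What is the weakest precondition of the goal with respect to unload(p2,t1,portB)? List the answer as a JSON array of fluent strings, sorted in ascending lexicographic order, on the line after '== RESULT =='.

Compute (G \ add) ∪ pre:
  G ∩ del = {}  (empty — regression defined)
  G \ add = {pkg_at(p2,portB), truck_at(t1,portB)} \ {pkg_at(p2,portB)} = {truck_at(t1,portB)}
  ∪ pre   = {truck_at(t1,portB)} ∪ {in(p2,t1), truck_at(t1,portB)}
          = {in(p2,t1), truck_at(t1,portB)}

== RESULT ==
["in(p2,t1)", "truck_at(t1,portB)"]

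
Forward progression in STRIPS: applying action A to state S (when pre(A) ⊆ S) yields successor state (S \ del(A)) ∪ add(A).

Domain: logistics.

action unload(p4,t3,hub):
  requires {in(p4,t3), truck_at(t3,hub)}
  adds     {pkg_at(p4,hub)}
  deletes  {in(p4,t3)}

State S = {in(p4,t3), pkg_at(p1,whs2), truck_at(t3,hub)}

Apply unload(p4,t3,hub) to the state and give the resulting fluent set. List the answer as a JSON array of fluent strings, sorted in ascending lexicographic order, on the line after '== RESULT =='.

Progress:
  pre ⊆ S: {in(p4,t3), truck_at(t3,hub)} ⊆ S  — applicable
  S \ del = {pkg_at(p1,whs2), truck_at(t3,hub)}
  ∪ add   = {pkg_at(p1,whs2), pkg_at(p4,hub), truck_at(t3,hub)}

== RESULT ==
["pkg_at(p1,whs2)", "pkg_at(p4,hub)", "truck_at(t3,hub)"]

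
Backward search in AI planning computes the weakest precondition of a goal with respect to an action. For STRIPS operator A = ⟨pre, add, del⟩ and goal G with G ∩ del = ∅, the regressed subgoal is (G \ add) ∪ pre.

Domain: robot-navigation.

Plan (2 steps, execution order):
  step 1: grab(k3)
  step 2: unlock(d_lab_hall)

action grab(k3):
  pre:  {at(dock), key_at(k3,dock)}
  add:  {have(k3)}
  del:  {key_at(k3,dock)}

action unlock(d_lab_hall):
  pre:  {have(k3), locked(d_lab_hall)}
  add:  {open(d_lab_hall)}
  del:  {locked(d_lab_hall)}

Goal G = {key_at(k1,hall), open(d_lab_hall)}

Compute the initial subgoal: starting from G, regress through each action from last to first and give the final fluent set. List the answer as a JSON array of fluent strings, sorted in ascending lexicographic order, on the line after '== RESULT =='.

Regress step by step:
  through step 2 (unlock(d_lab_hall)): drop {open(d_lab_hall)}, keep {key_at(k1,hall)}, require {have(k3), locked(d_lab_hall)}
    → {have(k3), key_at(k1,hall), locked(d_lab_hall)}
  through step 1 (grab(k3)): drop {have(k3)}, keep {key_at(k1,hall), locked(d_lab_hall)}, require {at(dock), key_at(k3,dock)}
    → {at(dock), key_at(k1,hall), key_at(k3,dock), locked(d_lab_hall)}

== RESULT ==
["at(dock)", "key_at(k1,hall)", "key_at(k3,dock)", "locked(d_lab_hall)"]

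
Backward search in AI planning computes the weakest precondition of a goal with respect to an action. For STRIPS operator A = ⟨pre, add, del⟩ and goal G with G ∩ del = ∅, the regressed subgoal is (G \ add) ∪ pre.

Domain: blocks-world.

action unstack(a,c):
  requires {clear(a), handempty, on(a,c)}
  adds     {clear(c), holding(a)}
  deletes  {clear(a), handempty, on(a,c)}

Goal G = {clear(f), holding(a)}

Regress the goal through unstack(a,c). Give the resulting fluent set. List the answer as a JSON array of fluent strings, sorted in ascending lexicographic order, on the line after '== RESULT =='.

Compute (G \ add) ∪ pre:
  G ∩ del = {}  (empty — regression defined)
  G \ add = {clear(f), holding(a)} \ {clear(c), holding(a)} = {clear(f)}
  ∪ pre   = {clear(f)} ∪ {clear(a), handempty, on(a,c)}
          = {clear(a), clear(f), handempty, on(a,c)}

== RESULT ==
["clear(a)", "clear(f)", "handempty", "on(a,c)"]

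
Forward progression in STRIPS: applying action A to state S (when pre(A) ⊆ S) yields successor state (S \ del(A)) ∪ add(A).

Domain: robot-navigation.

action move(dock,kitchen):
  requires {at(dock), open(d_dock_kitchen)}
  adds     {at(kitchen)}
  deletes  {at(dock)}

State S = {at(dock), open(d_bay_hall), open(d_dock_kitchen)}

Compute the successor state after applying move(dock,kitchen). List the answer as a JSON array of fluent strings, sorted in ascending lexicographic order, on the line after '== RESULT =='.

Compute (S \ del) ∪ add:
  pre ⊆ S: {at(dock), open(d_dock_kitchen)} ⊆ S  — applicable
  S \ del = {open(d_bay_hall), open(d_dock_kitchen)}
  ∪ add   = {at(kitchen), open(d_bay_hall), open(d_dock_kitchen)}

== RESULT ==
["at(kitchen)", "open(d_bay_hall)", "open(d_dock_kitchen)"]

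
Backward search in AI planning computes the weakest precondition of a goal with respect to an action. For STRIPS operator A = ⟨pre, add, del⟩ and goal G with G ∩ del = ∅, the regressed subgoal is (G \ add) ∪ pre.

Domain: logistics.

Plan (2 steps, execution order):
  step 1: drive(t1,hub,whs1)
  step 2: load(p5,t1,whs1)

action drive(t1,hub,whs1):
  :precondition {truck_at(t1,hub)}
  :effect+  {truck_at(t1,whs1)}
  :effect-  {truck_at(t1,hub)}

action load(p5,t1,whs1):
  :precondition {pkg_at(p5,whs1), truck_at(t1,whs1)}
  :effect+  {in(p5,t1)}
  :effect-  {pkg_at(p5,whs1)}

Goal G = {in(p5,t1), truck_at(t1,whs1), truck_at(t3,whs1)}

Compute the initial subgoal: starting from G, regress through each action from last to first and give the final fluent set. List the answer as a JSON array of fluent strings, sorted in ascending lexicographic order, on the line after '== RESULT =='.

Regress step by step:
  through step 2 (load(p5,t1,whs1)): drop {in(p5,t1)}, keep {truck_at(t1,whs1), truck_at(t3,whs1)}, require {pkg_at(p5,whs1), truck_at(t1,whs1)}
    → {pkg_at(p5,whs1), truck_at(t1,whs1), truck_at(t3,whs1)}
  through step 1 (drive(t1,hub,whs1)): drop {truck_at(t1,whs1)}, keep {pkg_at(p5,whs1), truck_at(t3,whs1)}, require {truck_at(t1,hub)}
    → {pkg_at(p5,whs1), truck_at(t1,hub), truck_at(t3,whs1)}

== RESULT ==
["pkg_at(p5,whs1)", "truck_at(t1,hub)", "truck_at(t3,whs1)"]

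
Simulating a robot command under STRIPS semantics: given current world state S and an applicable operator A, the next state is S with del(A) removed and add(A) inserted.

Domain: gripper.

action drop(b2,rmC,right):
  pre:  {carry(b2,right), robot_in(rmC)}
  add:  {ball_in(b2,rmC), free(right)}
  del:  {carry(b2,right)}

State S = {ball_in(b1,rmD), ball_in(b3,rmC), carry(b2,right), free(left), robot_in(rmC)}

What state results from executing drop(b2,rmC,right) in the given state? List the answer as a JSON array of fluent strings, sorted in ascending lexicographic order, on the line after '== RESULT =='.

Progress:
  pre ⊆ S: {carry(b2,right), robot_in(rmC)} ⊆ S  — applicable
  S \ del = {ball_in(b1,rmD), ball_in(b3,rmC), free(left), robot_in(rmC)}
  ∪ add   = {ball_in(b1,rmD), ball_in(b2,rmC), ball_in(b3,rmC), free(left), free(right), robot_in(rmC)}

== RESULT ==
["ball_in(b1,rmD)", "ball_in(b2,rmC)", "ball_in(b3,rmC)", "free(left)", "free(right)", "robot_in(rmC)"]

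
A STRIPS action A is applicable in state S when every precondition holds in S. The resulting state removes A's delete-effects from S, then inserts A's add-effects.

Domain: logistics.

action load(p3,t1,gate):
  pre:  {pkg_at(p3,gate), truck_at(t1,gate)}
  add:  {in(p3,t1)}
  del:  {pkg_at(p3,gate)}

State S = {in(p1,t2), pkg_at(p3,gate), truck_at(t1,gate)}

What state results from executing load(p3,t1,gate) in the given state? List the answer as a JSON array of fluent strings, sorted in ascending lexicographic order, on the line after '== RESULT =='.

Compute (S \ del) ∪ add:
  pre ⊆ S: {pkg_at(p3,gate), truck_at(t1,gate)} ⊆ S  — applicable
  S \ del = {in(p1,t2), truck_at(t1,gate)}
  ∪ add   = {in(p1,t2), in(p3,t1), truck_at(t1,gate)}

== RESULT ==
["in(p1,t2)", "in(p3,t1)", "truck_at(t1,gate)"]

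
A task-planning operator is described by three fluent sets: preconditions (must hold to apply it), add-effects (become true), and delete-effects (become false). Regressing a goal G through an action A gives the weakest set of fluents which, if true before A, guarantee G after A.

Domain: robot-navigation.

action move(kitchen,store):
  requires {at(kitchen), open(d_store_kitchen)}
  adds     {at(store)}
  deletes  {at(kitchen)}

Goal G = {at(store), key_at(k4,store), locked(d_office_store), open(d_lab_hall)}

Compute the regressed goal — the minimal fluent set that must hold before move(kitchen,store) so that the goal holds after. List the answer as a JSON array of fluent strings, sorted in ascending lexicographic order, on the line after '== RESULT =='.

Compute (G \ add) ∪ pre:
  G ∩ del = {}  (empty — regression defined)
  G \ add = {at(store), key_at(k4,store), locked(d_office_store), open(d_lab_hall)} \ {at(store)} = {key_at(k4,store), locked(d_office_store), open(d_lab_hall)}
  ∪ pre   = {key_at(k4,store), locked(d_office_store), open(d_lab_hall)} ∪ {at(kitchen), open(d_store_kitchen)}
          = {at(kitchen), key_at(k4,store), locked(d_office_store), open(d_lab_hall), open(d_store_kitchen)}

== RESULT ==
["at(kitchen)", "key_at(k4,store)", "locked(d_office_store)", "open(d_lab_hall)", "open(d_store_kitchen)"]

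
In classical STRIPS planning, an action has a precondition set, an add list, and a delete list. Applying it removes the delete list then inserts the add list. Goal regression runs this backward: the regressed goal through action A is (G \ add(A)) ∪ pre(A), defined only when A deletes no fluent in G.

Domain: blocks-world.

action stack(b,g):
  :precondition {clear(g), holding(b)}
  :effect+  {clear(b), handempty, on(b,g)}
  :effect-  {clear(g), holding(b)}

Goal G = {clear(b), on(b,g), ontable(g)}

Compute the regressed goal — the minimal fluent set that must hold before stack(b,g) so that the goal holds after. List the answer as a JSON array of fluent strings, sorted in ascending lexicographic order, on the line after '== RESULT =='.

Compute (G \ add) ∪ pre:
  G ∩ del = {}  (empty — regression defined)
  G \ add = {clear(b), on(b,g), ontable(g)} \ {clear(b), handempty, on(b,g)} = {ontable(g)}
  ∪ pre   = {ontable(g)} ∪ {clear(g), holding(b)}
          = {clear(g), holding(b), ontable(g)}

== RESULT ==
["clear(g)", "holding(b)", "ontable(g)"]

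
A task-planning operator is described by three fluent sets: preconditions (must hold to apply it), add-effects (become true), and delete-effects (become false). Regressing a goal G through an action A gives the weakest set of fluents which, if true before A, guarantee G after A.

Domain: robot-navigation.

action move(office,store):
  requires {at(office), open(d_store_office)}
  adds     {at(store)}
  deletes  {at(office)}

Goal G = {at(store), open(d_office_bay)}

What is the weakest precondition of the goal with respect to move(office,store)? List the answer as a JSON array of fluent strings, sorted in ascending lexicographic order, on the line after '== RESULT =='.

Regress:
  G ∩ del = {}  (empty — regression defined)
  G \ add = {at(store), open(d_office_bay)} \ {at(store)} = {open(d_office_bay)}
  ∪ pre   = {open(d_office_bay)} ∪ {at(office), open(d_store_office)}
          = {at(office), open(d_office_bay), open(d_store_office)}

== RESULT ==
["at(office)", "open(d_office_bay)", "open(d_store_office)"]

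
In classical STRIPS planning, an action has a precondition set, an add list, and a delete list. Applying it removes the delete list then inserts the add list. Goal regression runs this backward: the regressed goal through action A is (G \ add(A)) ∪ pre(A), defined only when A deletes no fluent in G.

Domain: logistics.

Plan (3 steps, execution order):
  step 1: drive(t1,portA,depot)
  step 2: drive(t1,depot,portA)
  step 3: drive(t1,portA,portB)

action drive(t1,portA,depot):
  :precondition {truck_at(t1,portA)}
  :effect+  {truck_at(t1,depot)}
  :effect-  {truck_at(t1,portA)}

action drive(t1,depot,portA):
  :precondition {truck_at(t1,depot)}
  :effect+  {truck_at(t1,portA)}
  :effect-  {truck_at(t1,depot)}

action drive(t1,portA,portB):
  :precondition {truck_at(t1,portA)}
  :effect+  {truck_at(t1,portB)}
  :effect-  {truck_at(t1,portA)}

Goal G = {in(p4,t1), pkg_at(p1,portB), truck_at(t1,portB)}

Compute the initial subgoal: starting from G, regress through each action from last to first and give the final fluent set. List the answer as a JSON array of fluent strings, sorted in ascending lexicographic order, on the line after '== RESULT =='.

Work backward from the goal:
  through step 3 (drive(t1,portA,portB)): drop {truck_at(t1,portB)}, keep {in(p4,t1), pkg_at(p1,portB)}, require {truck_at(t1,portA)}
    → {in(p4,t1), pkg_at(p1,portB), truck_at(t1,portA)}
  through step 2 (drive(t1,depot,portA)): drop {truck_at(t1,portA)}, keep {in(p4,t1), pkg_at(p1,portB)}, require {truck_at(t1,depot)}
    → {in(p4,t1), pkg_at(p1,portB), truck_at(t1,depot)}
  through step 1 (drive(t1,portA,depot)): drop {truck_at(t1,depot)}, keep {in(p4,t1), pkg_at(p1,portB)}, require {truck_at(t1,portA)}
    → {in(p4,t1), pkg_at(p1,portB), truck_at(t1,portA)}

== RESULT ==
["in(p4,t1)", "pkg_at(p1,portB)", "truck_at(t1,portA)"]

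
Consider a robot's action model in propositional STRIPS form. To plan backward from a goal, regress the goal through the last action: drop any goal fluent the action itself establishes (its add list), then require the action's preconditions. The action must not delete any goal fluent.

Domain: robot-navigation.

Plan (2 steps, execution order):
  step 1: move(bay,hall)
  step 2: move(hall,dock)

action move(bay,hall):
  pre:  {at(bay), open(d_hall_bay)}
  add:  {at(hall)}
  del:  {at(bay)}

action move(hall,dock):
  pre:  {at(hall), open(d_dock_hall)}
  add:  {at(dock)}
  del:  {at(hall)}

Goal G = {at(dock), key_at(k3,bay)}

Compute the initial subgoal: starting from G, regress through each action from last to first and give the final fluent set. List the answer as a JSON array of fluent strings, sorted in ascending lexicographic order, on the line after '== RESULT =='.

Regress step by step:
  through step 2 (move(hall,dock)): drop {at(dock)}, keep {key_at(k3,bay)}, require {at(hall), open(d_dock_hall)}
    → {at(hall), key_at(k3,bay), open(d_dock_hall)}
  through step 1 (move(bay,hall)): drop {at(hall)}, keep {key_at(k3,bay), open(d_dock_hall)}, require {at(bay), open(d_hall_bay)}
    → {at(bay), key_at(k3,bay), open(d_dock_hall), open(d_hall_bay)}

== RESULT ==
["at(bay)", "key_at(k3,bay)", "open(d_dock_hall)", "open(d_hall_bay)"]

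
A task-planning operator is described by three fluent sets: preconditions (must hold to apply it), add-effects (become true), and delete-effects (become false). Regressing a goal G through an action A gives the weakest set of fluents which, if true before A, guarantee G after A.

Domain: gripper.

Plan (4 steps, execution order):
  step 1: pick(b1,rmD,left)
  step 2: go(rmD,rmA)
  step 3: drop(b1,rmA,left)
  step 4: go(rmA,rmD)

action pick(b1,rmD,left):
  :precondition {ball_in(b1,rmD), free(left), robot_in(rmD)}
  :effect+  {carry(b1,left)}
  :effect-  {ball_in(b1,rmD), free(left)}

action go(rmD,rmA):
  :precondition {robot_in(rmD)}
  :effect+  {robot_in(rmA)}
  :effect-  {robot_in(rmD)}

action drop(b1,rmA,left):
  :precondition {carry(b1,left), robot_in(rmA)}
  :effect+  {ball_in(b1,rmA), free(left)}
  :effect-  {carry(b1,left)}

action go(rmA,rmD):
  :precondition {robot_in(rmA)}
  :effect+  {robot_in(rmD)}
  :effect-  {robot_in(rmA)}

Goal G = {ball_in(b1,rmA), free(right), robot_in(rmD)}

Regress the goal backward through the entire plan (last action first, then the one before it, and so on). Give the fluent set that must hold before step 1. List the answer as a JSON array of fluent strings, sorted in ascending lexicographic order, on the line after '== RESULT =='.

Regress step by step:
  through step 4 (go(rmA,rmD)): drop {robot_in(rmD)}, keep {ball_in(b1,rmA), free(right)}, require {robot_in(rmA)}
    → {ball_in(b1,rmA), free(right), robot_in(rmA)}
  through step 3 (drop(b1,rmA,left)): drop {ball_in(b1,rmA)}, keep {free(right), robot_in(rmA)}, require {carry(b1,left), robot_in(rmA)}
    → {carry(b1,left), free(right), robot_in(rmA)}
  through step 2 (go(rmD,rmA)): drop {robot_in(rmA)}, keep {carry(b1,left), free(right)}, require {robot_in(rmD)}
    → {carry(b1,left), free(right), robot_in(rmD)}
  through step 1 (pick(b1,rmD,left)): drop {carry(b1,left)}, keep {free(right), robot_in(rmD)}, require {ball_in(b1,rmD), free(left), robot_in(rmD)}
    → {ball_in(b1,rmD), free(left), free(right), robot_in(rmD)}

== RESULT ==
["ball_in(b1,rmD)", "free(left)", "free(right)", "robot_in(rmD)"]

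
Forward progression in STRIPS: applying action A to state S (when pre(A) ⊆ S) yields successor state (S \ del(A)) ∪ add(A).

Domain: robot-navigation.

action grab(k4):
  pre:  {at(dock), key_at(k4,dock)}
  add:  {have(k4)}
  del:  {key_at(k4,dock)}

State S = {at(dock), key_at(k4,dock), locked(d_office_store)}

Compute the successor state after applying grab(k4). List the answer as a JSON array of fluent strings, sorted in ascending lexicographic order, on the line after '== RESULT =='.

Compute (S \ del) ∪ add:
  pre ⊆ S: {at(dock), key_at(k4,dock)} ⊆ S  — applicable
  S \ del = {at(dock), locked(d_office_store)}
  ∪ add   = {at(dock), have(k4), locked(d_office_store)}

== RESULT ==
["at(dock)", "have(k4)", "locked(d_office_store)"]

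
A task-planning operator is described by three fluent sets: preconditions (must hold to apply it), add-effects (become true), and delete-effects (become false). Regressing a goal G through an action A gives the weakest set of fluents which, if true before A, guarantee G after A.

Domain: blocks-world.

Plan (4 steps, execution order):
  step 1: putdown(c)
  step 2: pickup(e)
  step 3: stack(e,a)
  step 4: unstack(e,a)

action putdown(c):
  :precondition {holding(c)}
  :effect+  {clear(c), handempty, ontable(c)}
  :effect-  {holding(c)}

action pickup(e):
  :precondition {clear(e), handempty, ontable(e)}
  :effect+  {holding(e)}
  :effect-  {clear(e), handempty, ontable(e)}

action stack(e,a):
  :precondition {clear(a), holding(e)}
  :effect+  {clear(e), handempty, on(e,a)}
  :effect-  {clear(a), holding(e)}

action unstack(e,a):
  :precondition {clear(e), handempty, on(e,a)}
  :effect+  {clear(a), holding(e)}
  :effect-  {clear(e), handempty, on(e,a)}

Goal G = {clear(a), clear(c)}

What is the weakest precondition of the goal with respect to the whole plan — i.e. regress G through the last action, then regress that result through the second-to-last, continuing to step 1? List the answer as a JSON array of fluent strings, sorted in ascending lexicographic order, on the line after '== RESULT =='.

Work backward from the goal:
  through step 4 (unstack(e,a)): drop {clear(a)}, keep {clear(c)}, require {clear(e), handempty, on(e,a)}
    → {clear(c), clear(e), handempty, on(e,a)}
  through step 3 (stack(e,a)): drop {clear(e), handempty, on(e,a)}, keep {clear(c)}, require {clear(a), holding(e)}
    → {clear(a), clear(c), holding(e)}
  through step 2 (pickup(e)): drop {holding(e)}, keep {clear(a), clear(c)}, require {clear(e), handempty, ontable(e)}
    → {clear(a), clear(c), clear(e), handempty, ontable(e)}
  through step 1 (putdown(c)): drop {clear(c), handempty}, keep {clear(a), clear(e), ontable(e)}, require {holding(c)}
    → {clear(a), clear(e), holding(c), ontable(e)}

== RESULT ==
["clear(a)", "clear(e)", "holding(c)", "ontable(e)"]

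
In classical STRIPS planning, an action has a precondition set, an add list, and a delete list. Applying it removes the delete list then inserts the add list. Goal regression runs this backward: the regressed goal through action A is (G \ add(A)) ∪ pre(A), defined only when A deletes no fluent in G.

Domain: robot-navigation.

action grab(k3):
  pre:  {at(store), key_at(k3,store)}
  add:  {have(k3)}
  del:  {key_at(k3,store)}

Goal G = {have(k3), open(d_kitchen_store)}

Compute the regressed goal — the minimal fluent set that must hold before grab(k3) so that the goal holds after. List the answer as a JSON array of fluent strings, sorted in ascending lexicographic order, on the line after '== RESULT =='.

Compute (G \ add) ∪ pre:
  G ∩ del = {}  (empty — regression defined)
  G \ add = {have(k3), open(d_kitchen_store)} \ {have(k3)} = {open(d_kitchen_store)}
  ∪ pre   = {open(d_kitchen_store)} ∪ {at(store), key_at(k3,store)}
          = {at(store), key_at(k3,store), open(d_kitchen_store)}

== RESULT ==
["at(store)", "key_at(k3,store)", "open(d_kitchen_store)"]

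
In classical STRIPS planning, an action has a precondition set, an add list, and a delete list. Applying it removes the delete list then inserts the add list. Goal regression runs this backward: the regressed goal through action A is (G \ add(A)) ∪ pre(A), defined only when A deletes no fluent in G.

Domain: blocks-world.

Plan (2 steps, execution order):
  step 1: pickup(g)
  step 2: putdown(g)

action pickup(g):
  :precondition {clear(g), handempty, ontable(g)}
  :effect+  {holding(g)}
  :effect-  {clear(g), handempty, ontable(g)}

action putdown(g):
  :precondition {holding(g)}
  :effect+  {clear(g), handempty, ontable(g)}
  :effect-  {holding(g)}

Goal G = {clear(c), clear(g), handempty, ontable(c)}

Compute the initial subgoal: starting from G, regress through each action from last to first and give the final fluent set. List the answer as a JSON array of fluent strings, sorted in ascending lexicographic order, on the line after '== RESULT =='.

Regress step by step:
  through step 2 (putdown(g)): drop {clear(g), handempty}, keep {clear(c), ontable(c)}, require {holding(g)}
    → {clear(c), holding(g), ontable(c)}
  through step 1 (pickup(g)): drop {holding(g)}, keep {clear(c), ontable(c)}, require {clear(g), handempty, ontable(g)}
    → {clear(c), clear(g), handempty, ontable(c), ontable(g)}

== RESULT ==
["clear(c)", "clear(g)", "handempty", "ontable(c)", "ontable(g)"]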